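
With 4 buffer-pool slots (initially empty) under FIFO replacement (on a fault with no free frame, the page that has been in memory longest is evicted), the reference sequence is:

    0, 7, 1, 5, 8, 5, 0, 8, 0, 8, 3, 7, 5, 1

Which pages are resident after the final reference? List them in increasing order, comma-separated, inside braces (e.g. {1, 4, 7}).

0 -> miss, frames [0]
7 -> miss, frames [0, 7]
1 -> miss, frames [0, 7, 1]
5 -> miss, frames [0, 7, 1, 5]
8 -> miss, evict 0, frames [7, 1, 5, 8]
5 -> hit
0 -> miss, evict 7, frames [1, 5, 8, 0]
8 -> hit
0 -> hit
8 -> hit
3 -> miss, evict 1, frames [5, 8, 0, 3]
7 -> miss, evict 5, frames [8, 0, 3, 7]
5 -> miss, evict 8, frames [0, 3, 7, 5]
1 -> miss, evict 0, frames [3, 7, 5, 1]

{1, 3, 5, 7}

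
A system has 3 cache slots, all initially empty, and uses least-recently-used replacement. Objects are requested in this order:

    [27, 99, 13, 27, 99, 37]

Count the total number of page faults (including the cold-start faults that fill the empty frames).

27 -> fault, frames {27}
99 -> fault, frames {27,99}
13 -> fault, frames {27,99,13}
27 -> hit
99 -> hit
37 -> fault, evict 13, frames {27,99,37}
Page faults: 4.

4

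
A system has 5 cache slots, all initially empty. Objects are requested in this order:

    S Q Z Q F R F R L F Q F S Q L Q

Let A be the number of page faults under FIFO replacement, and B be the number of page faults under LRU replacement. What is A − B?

Under FIFO: F F F . F F . . F . . . F F . . → 8 faults.
Under LRU: F F F . F F . . F . . . F . . . → 7 faults.
A − B = 8 − 7 = 1.

1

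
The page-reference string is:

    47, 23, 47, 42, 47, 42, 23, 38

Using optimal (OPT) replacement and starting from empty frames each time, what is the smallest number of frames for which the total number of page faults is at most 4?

3

f=1: 8 faults
f=2: 5 faults
f=3: 4 faults
f=4: 4 faults
Smallest f with faults ≤ 4 is 3.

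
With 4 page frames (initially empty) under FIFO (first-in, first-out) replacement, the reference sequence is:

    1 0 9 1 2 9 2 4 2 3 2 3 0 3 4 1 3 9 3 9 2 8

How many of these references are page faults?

11

1 → miss, frames {1}
0 → miss, frames {1,0}
9 → miss, frames {1,0,9}
1 → hit
2 → miss, frames {1,0,9,2}
9 → hit
2 → hit
4 → miss, evict 1, frames {0,9,2,4}
2 → hit
3 → miss, evict 0, frames {9,2,4,3}
2 → hit
3 → hit
0 → miss, evict 9, frames {2,4,3,0}
3 → hit
4 → hit
1 → miss, evict 2, frames {4,3,0,1}
3 → hit
9 → miss, evict 4, frames {3,0,1,9}
3 → hit
9 → hit
2 → miss, evict 3, frames {0,1,9,2}
8 → miss, evict 0, frames {1,9,2,8}
Page faults: 11.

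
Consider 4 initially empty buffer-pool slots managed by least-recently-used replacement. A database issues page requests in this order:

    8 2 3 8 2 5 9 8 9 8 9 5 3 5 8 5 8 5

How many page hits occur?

8: miss, frames {8}
2: miss, frames {8,2}
3: miss, frames {8,2,3}
8: hit
2: hit
5: miss, frames {3,8,2,5}
9: miss, evict 3, frames {8,2,5,9}
8: hit
9: hit
8: hit
9: hit
5: hit
3: miss, evict 2, frames {8,9,5,3}
5: hit
8: hit
5: hit
8: hit
5: hit
Hits: 12.

12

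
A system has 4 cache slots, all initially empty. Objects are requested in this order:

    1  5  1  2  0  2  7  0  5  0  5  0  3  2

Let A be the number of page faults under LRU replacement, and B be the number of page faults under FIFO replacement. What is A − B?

Under LRU: F F . F F . F . F . . . F F → 8 faults.
Under FIFO: F F . F F . F . . . . . F . → 6 faults.
A − B = 8 − 6 = 2.

2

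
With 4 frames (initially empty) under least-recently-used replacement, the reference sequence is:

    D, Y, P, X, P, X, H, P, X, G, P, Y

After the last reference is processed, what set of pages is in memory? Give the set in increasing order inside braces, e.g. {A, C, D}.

{G, P, X, Y}

D -> fault, frames [D]
Y -> fault, frames [D, Y]
P -> fault, frames [D, Y, P]
X -> fault, frames [D, Y, P, X]
P -> hit
X -> hit
H -> fault, evict D, frames [Y, P, X, H]
P -> hit
X -> hit
G -> fault, evict Y, frames [H, P, X, G]
P -> hit
Y -> fault, evict H, frames [X, G, P, Y]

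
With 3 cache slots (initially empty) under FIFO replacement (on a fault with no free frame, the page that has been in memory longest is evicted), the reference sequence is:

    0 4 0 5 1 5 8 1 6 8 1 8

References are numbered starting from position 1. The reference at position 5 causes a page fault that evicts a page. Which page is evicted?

pos 1: 0 -> miss, frames (0)
pos 2: 4 -> miss, frames (0 4)
pos 3: 0 -> hit
pos 4: 5 -> miss, frames (0 4 5)
pos 5: 1 -> miss, evict 0, frames (4 5 1)
At position 5, page 0 is evicted.

0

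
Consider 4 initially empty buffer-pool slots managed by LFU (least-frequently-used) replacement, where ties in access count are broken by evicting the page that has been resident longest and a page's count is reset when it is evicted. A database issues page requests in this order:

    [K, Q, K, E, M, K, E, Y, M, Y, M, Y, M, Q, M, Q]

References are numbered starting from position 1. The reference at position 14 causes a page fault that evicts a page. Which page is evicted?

pos 1: K -> miss, frames (K)
pos 2: Q -> miss, frames (K Q)
pos 3: K -> hit
pos 4: E -> miss, frames (K Q E)
pos 5: M -> miss, frames (K Q E M)
pos 6: K -> hit
pos 7: E -> hit
pos 8: Y -> miss, evict Q, frames (K E M Y)
pos 9: M -> hit
pos 10: Y -> hit
pos 11: M -> hit
pos 12: Y -> hit
pos 13: M -> hit
pos 14: Q -> miss, evict E, frames (K M Y Q)
At position 14, page E is evicted.

E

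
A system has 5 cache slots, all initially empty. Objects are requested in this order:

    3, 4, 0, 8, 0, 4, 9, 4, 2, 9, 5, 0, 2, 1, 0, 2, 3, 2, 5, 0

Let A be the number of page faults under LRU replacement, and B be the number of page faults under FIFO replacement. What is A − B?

Under LRU: F F F F . . F . F . F . . F . . F . . . → 9 faults.
Under FIFO: F F F F . . F . F . F . . F F . F . . . → 10 faults.
A − B = 9 − 10 = -1.

-1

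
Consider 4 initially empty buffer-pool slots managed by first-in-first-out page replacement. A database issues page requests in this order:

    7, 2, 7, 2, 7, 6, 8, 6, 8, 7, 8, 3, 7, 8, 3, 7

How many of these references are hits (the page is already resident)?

10

7 -> fault, frames (7)
2 -> fault, frames (7 2)
7 -> hit
2 -> hit
7 -> hit
6 -> fault, frames (7 2 6)
8 -> fault, frames (7 2 6 8)
6 -> hit
8 -> hit
7 -> hit
8 -> hit
3 -> fault, evict 7, frames (2 6 8 3)
7 -> fault, evict 2, frames (6 8 3 7)
8 -> hit
3 -> hit
7 -> hit
Hits: 10.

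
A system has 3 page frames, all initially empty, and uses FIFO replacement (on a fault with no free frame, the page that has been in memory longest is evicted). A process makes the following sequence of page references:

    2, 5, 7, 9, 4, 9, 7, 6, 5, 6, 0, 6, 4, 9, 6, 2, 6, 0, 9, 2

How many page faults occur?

2: miss, frames {2}
5: miss, frames {2,5}
7: miss, frames {2,5,7}
9: miss, evict 2, frames {5,7,9}
4: miss, evict 5, frames {7,9,4}
9: hit
7: hit
6: miss, evict 7, frames {9,4,6}
5: miss, evict 9, frames {4,6,5}
6: hit
0: miss, evict 4, frames {6,5,0}
6: hit
4: miss, evict 6, frames {5,0,4}
9: miss, evict 5, frames {0,4,9}
6: miss, evict 0, frames {4,9,6}
2: miss, evict 4, frames {9,6,2}
6: hit
0: miss, evict 9, frames {6,2,0}
9: miss, evict 6, frames {2,0,9}
2: hit
Page faults: 14.

14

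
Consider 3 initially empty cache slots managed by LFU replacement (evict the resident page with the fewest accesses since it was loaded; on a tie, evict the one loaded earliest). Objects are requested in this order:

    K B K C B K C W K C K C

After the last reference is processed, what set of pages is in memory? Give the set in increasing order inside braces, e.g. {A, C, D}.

K: miss, frames (K)
B: miss, frames (K B)
K: hit
C: miss, frames (K B C)
B: hit
K: hit
C: hit
W: miss, evict B, frames (K C W)
K: hit
C: hit
K: hit
C: hit

{C, K, W}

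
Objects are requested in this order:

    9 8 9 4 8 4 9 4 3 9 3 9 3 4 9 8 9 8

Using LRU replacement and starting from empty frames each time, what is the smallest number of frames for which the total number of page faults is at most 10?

2

f=1: 18 faults
f=2: 10 faults
f=3: 5 faults
f=4: 4 faults
Smallest f with faults ≤ 10 is 2.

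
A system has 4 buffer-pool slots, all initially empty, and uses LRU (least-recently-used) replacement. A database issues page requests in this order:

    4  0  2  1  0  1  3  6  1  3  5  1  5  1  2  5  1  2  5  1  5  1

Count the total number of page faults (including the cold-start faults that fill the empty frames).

4 → fault, frames [4]
0 → fault, frames [4, 0]
2 → fault, frames [4, 0, 2]
1 → fault, frames [4, 0, 2, 1]
0 → hit
1 → hit
3 → fault, evict 4, frames [2, 0, 1, 3]
6 → fault, evict 2, frames [0, 1, 3, 6]
1 → hit
3 → hit
5 → fault, evict 0, frames [6, 1, 3, 5]
1 → hit
5 → hit
1 → hit
2 → fault, evict 6, frames [3, 5, 1, 2]
5 → hit
1 → hit
2 → hit
5 → hit
1 → hit
5 → hit
1 → hit
Page faults: 8.

8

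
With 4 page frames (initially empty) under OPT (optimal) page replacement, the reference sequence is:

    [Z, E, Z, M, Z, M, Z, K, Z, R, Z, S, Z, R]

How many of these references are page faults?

6

Z → miss, frames [Z]
E → miss, frames [Z, E]
Z → hit
M → miss, frames [Z, E, M]
Z → hit
M → hit
Z → hit
K → miss, frames [Z, E, M, K]
Z → hit
R → miss, evict K, frames [Z, E, M, R]
Z → hit
S → miss, evict M, frames [Z, E, R, S]
Z → hit
R → hit
Page faults: 6.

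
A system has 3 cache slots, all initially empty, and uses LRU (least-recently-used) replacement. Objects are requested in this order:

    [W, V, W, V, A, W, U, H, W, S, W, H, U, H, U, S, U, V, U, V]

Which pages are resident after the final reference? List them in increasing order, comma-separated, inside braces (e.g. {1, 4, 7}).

{S, U, V}

W → miss, frames (W)
V → miss, frames (W V)
W → hit
V → hit
A → miss, frames (W V A)
W → hit
U → miss, evict V, frames (A W U)
H → miss, evict A, frames (W U H)
W → hit
S → miss, evict U, frames (H W S)
W → hit
H → hit
U → miss, evict S, frames (W H U)
H → hit
U → hit
S → miss, evict W, frames (H U S)
U → hit
V → miss, evict H, frames (S U V)
U → hit
V → hit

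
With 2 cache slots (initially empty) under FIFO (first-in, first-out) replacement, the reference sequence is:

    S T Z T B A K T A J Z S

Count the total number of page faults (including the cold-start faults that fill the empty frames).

11

S → fault, frames [S]
T → fault, frames [S, T]
Z → fault, evict S, frames [T, Z]
T → hit
B → fault, evict T, frames [Z, B]
A → fault, evict Z, frames [B, A]
K → fault, evict B, frames [A, K]
T → fault, evict A, frames [K, T]
A → fault, evict K, frames [T, A]
J → fault, evict T, frames [A, J]
Z → fault, evict A, frames [J, Z]
S → fault, evict J, frames [Z, S]
Page faults: 11.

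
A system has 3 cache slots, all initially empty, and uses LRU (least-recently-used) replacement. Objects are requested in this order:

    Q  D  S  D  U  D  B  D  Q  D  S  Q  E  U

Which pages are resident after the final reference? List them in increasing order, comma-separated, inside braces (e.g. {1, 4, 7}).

{E, Q, U}

Q: fault, frames {Q}
D: fault, frames {Q,D}
S: fault, frames {Q,D,S}
D: hit
U: fault, evict Q, frames {S,D,U}
D: hit
B: fault, evict S, frames {U,D,B}
D: hit
Q: fault, evict U, frames {B,D,Q}
D: hit
S: fault, evict B, frames {Q,D,S}
Q: hit
E: fault, evict D, frames {S,Q,E}
U: fault, evict S, frames {Q,E,U}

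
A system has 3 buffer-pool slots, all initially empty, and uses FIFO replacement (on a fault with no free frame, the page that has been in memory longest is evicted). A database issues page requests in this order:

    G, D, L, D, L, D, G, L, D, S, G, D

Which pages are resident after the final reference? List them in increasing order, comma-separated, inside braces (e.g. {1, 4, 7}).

{D, G, S}

G -> miss, frames [G]
D -> miss, frames [G, D]
L -> miss, frames [G, D, L]
D -> hit
L -> hit
D -> hit
G -> hit
L -> hit
D -> hit
S -> miss, evict G, frames [D, L, S]
G -> miss, evict D, frames [L, S, G]
D -> miss, evict L, frames [S, G, D]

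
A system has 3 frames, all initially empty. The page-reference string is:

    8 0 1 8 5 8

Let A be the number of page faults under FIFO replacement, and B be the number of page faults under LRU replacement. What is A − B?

1

Under FIFO: F F F . F F → 5 faults.
Under LRU: F F F . F . → 4 faults.
A − B = 5 − 4 = 1.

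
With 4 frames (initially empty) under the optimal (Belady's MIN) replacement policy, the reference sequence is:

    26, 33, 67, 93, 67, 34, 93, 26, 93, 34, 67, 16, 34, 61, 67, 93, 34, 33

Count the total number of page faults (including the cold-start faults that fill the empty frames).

26: miss, frames {26}
33: miss, frames {26,33}
67: miss, frames {26,33,67}
93: miss, frames {26,33,67,93}
67: hit
34: miss, evict 33, frames {26,67,93,34}
93: hit
26: hit
93: hit
34: hit
67: hit
16: miss, evict 26, frames {67,93,34,16}
34: hit
61: miss, evict 16, frames {67,93,34,61}
67: hit
93: hit
34: hit
33: miss, evict 61, frames {67,93,34,33}
Page faults: 8.

8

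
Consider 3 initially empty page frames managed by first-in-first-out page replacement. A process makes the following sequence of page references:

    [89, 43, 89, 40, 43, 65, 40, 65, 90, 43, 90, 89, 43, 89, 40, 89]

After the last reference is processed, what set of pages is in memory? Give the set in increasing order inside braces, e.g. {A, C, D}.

89: miss, frames (89)
43: miss, frames (89 43)
89: hit
40: miss, frames (89 43 40)
43: hit
65: miss, evict 89, frames (43 40 65)
40: hit
65: hit
90: miss, evict 43, frames (40 65 90)
43: miss, evict 40, frames (65 90 43)
90: hit
89: miss, evict 65, frames (90 43 89)
43: hit
89: hit
40: miss, evict 90, frames (43 89 40)
89: hit

{40, 43, 89}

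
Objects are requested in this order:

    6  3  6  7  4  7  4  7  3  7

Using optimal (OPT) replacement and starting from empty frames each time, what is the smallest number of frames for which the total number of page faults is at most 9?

f=1: 10 faults
f=2: 5 faults
f=3: 4 faults
f=4: 4 faults
Smallest f with faults ≤ 9 is 2.

2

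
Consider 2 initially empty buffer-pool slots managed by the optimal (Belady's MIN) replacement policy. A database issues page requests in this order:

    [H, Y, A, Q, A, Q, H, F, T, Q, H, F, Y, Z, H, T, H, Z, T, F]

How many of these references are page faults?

H -> miss, frames {H}
Y -> miss, frames {H,Y}
A -> miss, evict Y, frames {H,A}
Q -> miss, evict H, frames {A,Q}
A -> hit
Q -> hit
H -> miss, evict A, frames {Q,H}
F -> miss, evict H, frames {Q,F}
T -> miss, evict F, frames {Q,T}
Q -> hit
H -> miss, evict Q, frames {T,H}
F -> miss, evict T, frames {H,F}
Y -> miss, evict F, frames {H,Y}
Z -> miss, evict Y, frames {H,Z}
H -> hit
T -> miss, evict Z, frames {H,T}
H -> hit
Z -> miss, evict H, frames {T,Z}
T -> hit
F -> miss, evict Z, frames {T,F}
Page faults: 14.

14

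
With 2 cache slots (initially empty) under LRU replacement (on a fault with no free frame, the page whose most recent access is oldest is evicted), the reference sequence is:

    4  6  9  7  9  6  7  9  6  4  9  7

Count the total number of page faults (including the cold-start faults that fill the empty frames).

4 -> fault, frames (4)
6 -> fault, frames (4 6)
9 -> fault, evict 4, frames (6 9)
7 -> fault, evict 6, frames (9 7)
9 -> hit
6 -> fault, evict 7, frames (9 6)
7 -> fault, evict 9, frames (6 7)
9 -> fault, evict 6, frames (7 9)
6 -> fault, evict 7, frames (9 6)
4 -> fault, evict 9, frames (6 4)
9 -> fault, evict 6, frames (4 9)
7 -> fault, evict 4, frames (9 7)
Page faults: 11.

11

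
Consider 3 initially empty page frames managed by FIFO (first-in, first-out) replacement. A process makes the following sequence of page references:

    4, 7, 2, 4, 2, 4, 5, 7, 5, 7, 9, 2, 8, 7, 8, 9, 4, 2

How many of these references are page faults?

4 → fault, frames [4]
7 → fault, frames [4, 7]
2 → fault, frames [4, 7, 2]
4 → hit
2 → hit
4 → hit
5 → fault, evict 4, frames [7, 2, 5]
7 → hit
5 → hit
7 → hit
9 → fault, evict 7, frames [2, 5, 9]
2 → hit
8 → fault, evict 2, frames [5, 9, 8]
7 → fault, evict 5, frames [9, 8, 7]
8 → hit
9 → hit
4 → fault, evict 9, frames [8, 7, 4]
2 → fault, evict 8, frames [7, 4, 2]
Page faults: 9.

9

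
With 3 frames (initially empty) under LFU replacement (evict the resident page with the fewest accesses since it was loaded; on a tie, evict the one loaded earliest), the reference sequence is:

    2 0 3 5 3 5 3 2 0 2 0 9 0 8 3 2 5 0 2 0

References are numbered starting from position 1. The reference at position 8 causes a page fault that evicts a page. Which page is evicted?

pos 1: 2: fault, frames {2}
pos 2: 0: fault, frames {2,0}
pos 3: 3: fault, frames {2,0,3}
pos 4: 5: fault, evict 2, frames {0,3,5}
pos 5: 3: hit
pos 6: 5: hit
pos 7: 3: hit
pos 8: 2: fault, evict 0, frames {3,5,2}
At position 8, page 0 is evicted.

0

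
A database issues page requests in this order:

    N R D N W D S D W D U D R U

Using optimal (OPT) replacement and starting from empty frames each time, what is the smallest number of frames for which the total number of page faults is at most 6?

4

f=1: 14 faults
f=2: 8 faults
f=3: 7 faults
f=4: 6 faults
f=5: 6 faults
f=6: 6 faults
Smallest f with faults ≤ 6 is 4.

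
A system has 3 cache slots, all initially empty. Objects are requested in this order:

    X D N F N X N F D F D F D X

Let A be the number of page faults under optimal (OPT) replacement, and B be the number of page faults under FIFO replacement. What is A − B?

-1

Under OPT: F F F F . . . . F . . . . . → 5 faults.
Under FIFO: F F F F . F . . F . . . . . → 6 faults.
A − B = 5 − 6 = -1.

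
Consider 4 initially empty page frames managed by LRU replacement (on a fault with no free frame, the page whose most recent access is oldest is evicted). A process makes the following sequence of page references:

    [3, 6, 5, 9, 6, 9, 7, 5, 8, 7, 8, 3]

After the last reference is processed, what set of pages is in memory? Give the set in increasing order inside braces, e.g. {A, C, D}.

3: miss, frames (3)
6: miss, frames (3 6)
5: miss, frames (3 6 5)
9: miss, frames (3 6 5 9)
6: hit
9: hit
7: miss, evict 3, frames (5 6 9 7)
5: hit
8: miss, evict 6, frames (9 7 5 8)
7: hit
8: hit
3: miss, evict 9, frames (5 7 8 3)

{3, 5, 7, 8}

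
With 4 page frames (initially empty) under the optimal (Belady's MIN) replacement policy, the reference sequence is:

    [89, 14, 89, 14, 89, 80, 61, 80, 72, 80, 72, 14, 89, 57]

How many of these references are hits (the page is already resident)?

89 → fault, frames [89]
14 → fault, frames [89, 14]
89 → hit
14 → hit
89 → hit
80 → fault, frames [89, 14, 80]
61 → fault, frames [89, 14, 80, 61]
80 → hit
72 → fault, evict 61, frames [89, 14, 80, 72]
80 → hit
72 → hit
14 → hit
89 → hit
57 → fault, evict 72, frames [89, 14, 80, 57]
Hits: 8.

8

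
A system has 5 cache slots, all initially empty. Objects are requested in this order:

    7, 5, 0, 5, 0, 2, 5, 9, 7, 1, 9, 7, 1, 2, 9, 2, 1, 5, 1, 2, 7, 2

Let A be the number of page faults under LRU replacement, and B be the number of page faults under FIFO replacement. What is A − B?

Under LRU: F F F . . F . F . F . . . . . . . . . . . . → 6 faults.
Under FIFO: F F F . . F . F . F . F . . . . . F . . . . → 8 faults.
A − B = 6 − 8 = -2.

-2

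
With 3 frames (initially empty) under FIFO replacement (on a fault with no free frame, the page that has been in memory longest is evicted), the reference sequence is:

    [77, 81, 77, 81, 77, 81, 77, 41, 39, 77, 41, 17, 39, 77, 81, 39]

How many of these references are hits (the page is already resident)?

77: miss, frames [77]
81: miss, frames [77, 81]
77: hit
81: hit
77: hit
81: hit
77: hit
41: miss, frames [77, 81, 41]
39: miss, evict 77, frames [81, 41, 39]
77: miss, evict 81, frames [41, 39, 77]
41: hit
17: miss, evict 41, frames [39, 77, 17]
39: hit
77: hit
81: miss, evict 39, frames [77, 17, 81]
39: miss, evict 77, frames [17, 81, 39]
Hits: 8.

8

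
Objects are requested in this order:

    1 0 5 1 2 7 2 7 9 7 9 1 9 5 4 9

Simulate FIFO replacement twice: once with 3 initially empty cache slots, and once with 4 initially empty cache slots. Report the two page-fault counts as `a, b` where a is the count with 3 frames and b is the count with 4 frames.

3 frames: F F F . F F . . F . . F . F F F → 10 faults.
4 frames: F F F . F F . . F . . F . F F . → 9 faults.
9 < 10: adding a frame reduced faults, as is typical.

10, 9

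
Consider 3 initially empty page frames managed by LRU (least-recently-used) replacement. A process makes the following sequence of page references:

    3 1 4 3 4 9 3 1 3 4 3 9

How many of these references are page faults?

7

3 → miss, frames [3]
1 → miss, frames [3, 1]
4 → miss, frames [3, 1, 4]
3 → hit
4 → hit
9 → miss, evict 1, frames [3, 4, 9]
3 → hit
1 → miss, evict 4, frames [9, 3, 1]
3 → hit
4 → miss, evict 9, frames [1, 3, 4]
3 → hit
9 → miss, evict 1, frames [4, 3, 9]
Page faults: 7.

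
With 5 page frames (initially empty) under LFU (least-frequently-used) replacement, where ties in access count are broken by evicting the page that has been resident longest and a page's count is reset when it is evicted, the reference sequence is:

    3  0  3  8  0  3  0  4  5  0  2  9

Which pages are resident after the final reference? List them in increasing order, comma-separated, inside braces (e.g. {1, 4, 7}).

3: miss, frames {3}
0: miss, frames {3,0}
3: hit
8: miss, frames {3,0,8}
0: hit
3: hit
0: hit
4: miss, frames {3,0,8,4}
5: miss, frames {3,0,8,4,5}
0: hit
2: miss, evict 8, frames {3,0,4,5,2}
9: miss, evict 4, frames {3,0,5,2,9}

{0, 2, 3, 5, 9}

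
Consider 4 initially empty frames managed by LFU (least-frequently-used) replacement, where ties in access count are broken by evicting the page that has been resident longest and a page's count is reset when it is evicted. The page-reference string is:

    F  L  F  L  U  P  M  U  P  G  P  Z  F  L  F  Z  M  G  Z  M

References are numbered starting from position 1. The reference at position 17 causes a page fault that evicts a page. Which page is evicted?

pos 1: F -> miss, frames (F)
pos 2: L -> miss, frames (F L)
pos 3: F -> hit
pos 4: L -> hit
pos 5: U -> miss, frames (F L U)
pos 6: P -> miss, frames (F L U P)
pos 7: M -> miss, evict U, frames (F L P M)
pos 8: U -> miss, evict P, frames (F L M U)
pos 9: P -> miss, evict M, frames (F L U P)
pos 10: G -> miss, evict U, frames (F L P G)
pos 11: P -> hit
pos 12: Z -> miss, evict G, frames (F L P Z)
pos 13: F -> hit
pos 14: L -> hit
pos 15: F -> hit
pos 16: Z -> hit
pos 17: M -> miss, evict P, frames (F L Z M)
At position 17, page P is evicted.

P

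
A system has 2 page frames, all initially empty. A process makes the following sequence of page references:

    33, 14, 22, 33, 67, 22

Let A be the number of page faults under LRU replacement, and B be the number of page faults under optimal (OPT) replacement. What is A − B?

2

Under LRU: F F F F F F → 6 faults.
Under OPT: F F F . F . → 4 faults.
A − B = 6 − 4 = 2.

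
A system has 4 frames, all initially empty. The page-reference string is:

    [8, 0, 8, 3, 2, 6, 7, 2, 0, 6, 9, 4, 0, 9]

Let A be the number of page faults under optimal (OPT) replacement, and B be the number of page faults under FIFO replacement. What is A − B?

Under OPT: F F . F F F F . . . F F . . → 8 faults.
Under FIFO: F F . F F F F . F . F F . . → 9 faults.
A − B = 8 − 9 = -1.

-1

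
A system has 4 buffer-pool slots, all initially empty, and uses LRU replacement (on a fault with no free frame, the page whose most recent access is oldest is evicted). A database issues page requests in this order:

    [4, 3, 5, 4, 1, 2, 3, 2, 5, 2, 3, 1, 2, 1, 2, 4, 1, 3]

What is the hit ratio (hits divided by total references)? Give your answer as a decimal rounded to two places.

0.56

4 → fault, frames {4}
3 → fault, frames {4,3}
5 → fault, frames {4,3,5}
4 → hit
1 → fault, frames {3,5,4,1}
2 → fault, evict 3, frames {5,4,1,2}
3 → fault, evict 5, frames {4,1,2,3}
2 → hit
5 → fault, evict 4, frames {1,3,2,5}
2 → hit
3 → hit
1 → hit
2 → hit
1 → hit
2 → hit
4 → fault, evict 5, frames {3,1,2,4}
1 → hit
3 → hit
Hits: 10 of 18 references → 10/18 = 0.5556.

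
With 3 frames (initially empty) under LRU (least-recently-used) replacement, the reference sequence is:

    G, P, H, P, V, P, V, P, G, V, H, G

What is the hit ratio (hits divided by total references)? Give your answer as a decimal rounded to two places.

0.50

G -> fault, frames (G)
P -> fault, frames (G P)
H -> fault, frames (G P H)
P -> hit
V -> fault, evict G, frames (H P V)
P -> hit
V -> hit
P -> hit
G -> fault, evict H, frames (V P G)
V -> hit
H -> fault, evict P, frames (G V H)
G -> hit
Hits: 6 of 12 references → 6/12 = 0.5000.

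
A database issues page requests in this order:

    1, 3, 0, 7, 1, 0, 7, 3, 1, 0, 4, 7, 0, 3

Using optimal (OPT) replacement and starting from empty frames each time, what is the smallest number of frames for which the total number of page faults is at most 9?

f=1: 14 faults
f=2: 10 faults
f=3: 7 faults
f=4: 5 faults
f=5: 5 faults
Smallest f with faults ≤ 9 is 3.

3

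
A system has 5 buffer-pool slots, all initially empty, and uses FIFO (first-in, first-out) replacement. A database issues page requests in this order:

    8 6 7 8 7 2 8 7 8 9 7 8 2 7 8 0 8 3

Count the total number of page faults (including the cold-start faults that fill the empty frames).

8

8: miss, frames [8]
6: miss, frames [8, 6]
7: miss, frames [8, 6, 7]
8: hit
7: hit
2: miss, frames [8, 6, 7, 2]
8: hit
7: hit
8: hit
9: miss, frames [8, 6, 7, 2, 9]
7: hit
8: hit
2: hit
7: hit
8: hit
0: miss, evict 8, frames [6, 7, 2, 9, 0]
8: miss, evict 6, frames [7, 2, 9, 0, 8]
3: miss, evict 7, frames [2, 9, 0, 8, 3]
Page faults: 8.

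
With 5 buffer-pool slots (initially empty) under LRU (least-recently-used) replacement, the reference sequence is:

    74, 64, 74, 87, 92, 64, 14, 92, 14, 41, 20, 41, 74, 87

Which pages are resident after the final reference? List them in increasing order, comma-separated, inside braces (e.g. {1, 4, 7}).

{14, 20, 41, 74, 87}

74 -> miss, frames (74)
64 -> miss, frames (74 64)
74 -> hit
87 -> miss, frames (64 74 87)
92 -> miss, frames (64 74 87 92)
64 -> hit
14 -> miss, frames (74 87 92 64 14)
92 -> hit
14 -> hit
41 -> miss, evict 74, frames (87 64 92 14 41)
20 -> miss, evict 87, frames (64 92 14 41 20)
41 -> hit
74 -> miss, evict 64, frames (92 14 20 41 74)
87 -> miss, evict 92, frames (14 20 41 74 87)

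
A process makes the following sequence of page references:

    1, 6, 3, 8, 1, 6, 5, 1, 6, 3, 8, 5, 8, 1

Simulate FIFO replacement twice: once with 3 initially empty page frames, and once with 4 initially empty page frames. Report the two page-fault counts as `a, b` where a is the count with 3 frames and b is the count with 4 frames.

3 frames: F F F F F F F . . F F . . F → 10 faults.
4 frames: F F F F . . F F F F F F . F → 11 faults.
11 > 10: adding a frame increased faults — Belady's anomaly.

10, 11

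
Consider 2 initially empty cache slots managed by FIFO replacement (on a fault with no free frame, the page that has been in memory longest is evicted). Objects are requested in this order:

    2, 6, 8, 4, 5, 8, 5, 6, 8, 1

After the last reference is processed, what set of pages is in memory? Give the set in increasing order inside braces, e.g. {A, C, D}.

2: fault, frames [2]
6: fault, frames [2, 6]
8: fault, evict 2, frames [6, 8]
4: fault, evict 6, frames [8, 4]
5: fault, evict 8, frames [4, 5]
8: fault, evict 4, frames [5, 8]
5: hit
6: fault, evict 5, frames [8, 6]
8: hit
1: fault, evict 8, frames [6, 1]

{1, 6}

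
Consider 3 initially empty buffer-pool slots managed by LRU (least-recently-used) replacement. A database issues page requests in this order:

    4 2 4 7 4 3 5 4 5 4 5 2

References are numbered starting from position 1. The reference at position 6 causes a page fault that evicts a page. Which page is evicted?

2

pos 1: 4 → fault, frames [4]
pos 2: 2 → fault, frames [4, 2]
pos 3: 4 → hit
pos 4: 7 → fault, frames [2, 4, 7]
pos 5: 4 → hit
pos 6: 3 → fault, evict 2, frames [7, 4, 3]
At position 6, page 2 is evicted.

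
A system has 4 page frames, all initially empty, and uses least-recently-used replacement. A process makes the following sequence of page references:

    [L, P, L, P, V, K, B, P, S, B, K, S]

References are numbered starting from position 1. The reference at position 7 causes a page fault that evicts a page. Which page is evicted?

L

pos 1: L: miss, frames [L]
pos 2: P: miss, frames [L, P]
pos 3: L: hit
pos 4: P: hit
pos 5: V: miss, frames [L, P, V]
pos 6: K: miss, frames [L, P, V, K]
pos 7: B: miss, evict L, frames [P, V, K, B]
At position 7, page L is evicted.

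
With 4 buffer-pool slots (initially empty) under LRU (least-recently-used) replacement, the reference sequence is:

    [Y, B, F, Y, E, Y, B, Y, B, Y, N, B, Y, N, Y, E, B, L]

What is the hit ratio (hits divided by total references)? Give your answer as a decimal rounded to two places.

Y -> miss, frames [Y]
B -> miss, frames [Y, B]
F -> miss, frames [Y, B, F]
Y -> hit
E -> miss, frames [B, F, Y, E]
Y -> hit
B -> hit
Y -> hit
B -> hit
Y -> hit
N -> miss, evict F, frames [E, B, Y, N]
B -> hit
Y -> hit
N -> hit
Y -> hit
E -> hit
B -> hit
L -> miss, evict N, frames [Y, E, B, L]
Hits: 12 of 18 references → 12/18 = 0.6667.

0.67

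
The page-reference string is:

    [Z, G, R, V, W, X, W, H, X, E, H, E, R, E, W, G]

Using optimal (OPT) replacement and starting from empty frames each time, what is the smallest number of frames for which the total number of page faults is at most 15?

2

f=1: 16 faults
f=2: 11 faults
f=3: 10 faults
f=4: 9 faults
f=5: 8 faults
f=6: 8 faults
f=7: 8 faults
f=8: 8 faults
Smallest f with faults ≤ 15 is 2.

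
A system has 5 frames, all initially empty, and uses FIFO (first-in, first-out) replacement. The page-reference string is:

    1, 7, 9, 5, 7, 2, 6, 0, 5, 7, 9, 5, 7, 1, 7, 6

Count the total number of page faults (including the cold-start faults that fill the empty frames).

12

1 -> miss, frames (1)
7 -> miss, frames (1 7)
9 -> miss, frames (1 7 9)
5 -> miss, frames (1 7 9 5)
7 -> hit
2 -> miss, frames (1 7 9 5 2)
6 -> miss, evict 1, frames (7 9 5 2 6)
0 -> miss, evict 7, frames (9 5 2 6 0)
5 -> hit
7 -> miss, evict 9, frames (5 2 6 0 7)
9 -> miss, evict 5, frames (2 6 0 7 9)
5 -> miss, evict 2, frames (6 0 7 9 5)
7 -> hit
1 -> miss, evict 6, frames (0 7 9 5 1)
7 -> hit
6 -> miss, evict 0, frames (7 9 5 1 6)
Page faults: 12.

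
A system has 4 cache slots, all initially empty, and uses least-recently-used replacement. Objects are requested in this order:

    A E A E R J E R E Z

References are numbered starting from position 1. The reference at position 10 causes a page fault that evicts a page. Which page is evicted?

pos 1: A → miss, frames [A]
pos 2: E → miss, frames [A, E]
pos 3: A → hit
pos 4: E → hit
pos 5: R → miss, frames [A, E, R]
pos 6: J → miss, frames [A, E, R, J]
pos 7: E → hit
pos 8: R → hit
pos 9: E → hit
pos 10: Z → miss, evict A, frames [J, R, E, Z]
At position 10, page A is evicted.

A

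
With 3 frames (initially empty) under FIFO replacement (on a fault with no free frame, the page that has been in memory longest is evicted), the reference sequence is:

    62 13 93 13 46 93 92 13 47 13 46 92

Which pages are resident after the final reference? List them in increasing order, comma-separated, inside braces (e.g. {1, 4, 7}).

{46, 47, 92}

62: fault, frames (62)
13: fault, frames (62 13)
93: fault, frames (62 13 93)
13: hit
46: fault, evict 62, frames (13 93 46)
93: hit
92: fault, evict 13, frames (93 46 92)
13: fault, evict 93, frames (46 92 13)
47: fault, evict 46, frames (92 13 47)
13: hit
46: fault, evict 92, frames (13 47 46)
92: fault, evict 13, frames (47 46 92)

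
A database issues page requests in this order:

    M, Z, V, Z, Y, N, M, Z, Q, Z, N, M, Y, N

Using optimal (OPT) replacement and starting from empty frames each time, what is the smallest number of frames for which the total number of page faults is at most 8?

f=1: 14 faults
f=2: 10 faults
f=3: 8 faults
f=4: 7 faults
f=5: 6 faults
f=6: 6 faults
Smallest f with faults ≤ 8 is 3.

3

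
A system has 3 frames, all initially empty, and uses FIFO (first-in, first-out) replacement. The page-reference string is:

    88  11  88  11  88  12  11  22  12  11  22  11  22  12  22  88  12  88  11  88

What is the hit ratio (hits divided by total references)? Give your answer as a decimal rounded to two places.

88 → miss, frames (88)
11 → miss, frames (88 11)
88 → hit
11 → hit
88 → hit
12 → miss, frames (88 11 12)
11 → hit
22 → miss, evict 88, frames (11 12 22)
12 → hit
11 → hit
22 → hit
11 → hit
22 → hit
12 → hit
22 → hit
88 → miss, evict 11, frames (12 22 88)
12 → hit
88 → hit
11 → miss, evict 12, frames (22 88 11)
88 → hit
Hits: 14 of 20 references → 14/20 = 0.7000.

0.70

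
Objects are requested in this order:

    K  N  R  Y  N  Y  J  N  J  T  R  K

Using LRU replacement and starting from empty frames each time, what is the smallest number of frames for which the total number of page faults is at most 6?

6

f=1: 12 faults
f=2: 10 faults
f=3: 8 faults
f=4: 8 faults
f=5: 7 faults
f=6: 6 faults
Smallest f with faults ≤ 6 is 6.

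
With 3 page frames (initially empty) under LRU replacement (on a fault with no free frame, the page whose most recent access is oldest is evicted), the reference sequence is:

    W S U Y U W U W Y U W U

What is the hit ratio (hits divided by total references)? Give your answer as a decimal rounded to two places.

0.58

W → miss, frames (W)
S → miss, frames (W S)
U → miss, frames (W S U)
Y → miss, evict W, frames (S U Y)
U → hit
W → miss, evict S, frames (Y U W)
U → hit
W → hit
Y → hit
U → hit
W → hit
U → hit
Hits: 7 of 12 references → 7/12 = 0.5833.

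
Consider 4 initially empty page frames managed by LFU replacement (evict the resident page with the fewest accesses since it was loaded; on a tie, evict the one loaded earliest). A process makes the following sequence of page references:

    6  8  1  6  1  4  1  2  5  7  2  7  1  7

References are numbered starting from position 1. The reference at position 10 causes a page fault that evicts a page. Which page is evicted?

pos 1: 6: miss, frames (6)
pos 2: 8: miss, frames (6 8)
pos 3: 1: miss, frames (6 8 1)
pos 4: 6: hit
pos 5: 1: hit
pos 6: 4: miss, frames (6 8 1 4)
pos 7: 1: hit
pos 8: 2: miss, evict 8, frames (6 1 4 2)
pos 9: 5: miss, evict 4, frames (6 1 2 5)
pos 10: 7: miss, evict 2, frames (6 1 5 7)
At position 10, page 2 is evicted.

2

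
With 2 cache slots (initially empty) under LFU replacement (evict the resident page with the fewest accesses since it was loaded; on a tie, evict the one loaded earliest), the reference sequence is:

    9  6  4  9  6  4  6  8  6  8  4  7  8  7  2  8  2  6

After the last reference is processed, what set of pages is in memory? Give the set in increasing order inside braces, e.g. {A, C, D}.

9: fault, frames (9)
6: fault, frames (9 6)
4: fault, evict 9, frames (6 4)
9: fault, evict 6, frames (4 9)
6: fault, evict 4, frames (9 6)
4: fault, evict 9, frames (6 4)
6: hit
8: fault, evict 4, frames (6 8)
6: hit
8: hit
4: fault, evict 8, frames (6 4)
7: fault, evict 4, frames (6 7)
8: fault, evict 7, frames (6 8)
7: fault, evict 8, frames (6 7)
2: fault, evict 7, frames (6 2)
8: fault, evict 2, frames (6 8)
2: fault, evict 8, frames (6 2)
6: hit

{2, 6}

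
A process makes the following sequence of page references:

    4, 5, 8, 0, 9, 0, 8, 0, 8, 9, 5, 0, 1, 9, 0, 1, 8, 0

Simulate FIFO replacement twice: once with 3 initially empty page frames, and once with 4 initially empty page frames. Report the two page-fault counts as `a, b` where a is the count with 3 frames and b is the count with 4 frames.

9, 6

3 frames: F F F F F . . . . . F . F . F . F . → 9 faults.
4 frames: F F F F F . . . . . . . F . . . . . → 6 faults.
6 < 9: adding a frame reduced faults, as is typical.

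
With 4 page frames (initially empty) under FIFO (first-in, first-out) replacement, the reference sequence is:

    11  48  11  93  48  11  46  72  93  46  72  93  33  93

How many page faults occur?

6

11: fault, frames [11]
48: fault, frames [11, 48]
11: hit
93: fault, frames [11, 48, 93]
48: hit
11: hit
46: fault, frames [11, 48, 93, 46]
72: fault, evict 11, frames [48, 93, 46, 72]
93: hit
46: hit
72: hit
93: hit
33: fault, evict 48, frames [93, 46, 72, 33]
93: hit
Page faults: 6.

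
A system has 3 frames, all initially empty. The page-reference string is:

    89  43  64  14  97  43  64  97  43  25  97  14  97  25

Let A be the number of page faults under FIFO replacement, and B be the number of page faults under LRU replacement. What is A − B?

Under FIFO: F F F F F F F . . F F F . . → 10 faults.
Under LRU: F F F F F F F . . F . F . . → 9 faults.
A − B = 10 − 9 = 1.

1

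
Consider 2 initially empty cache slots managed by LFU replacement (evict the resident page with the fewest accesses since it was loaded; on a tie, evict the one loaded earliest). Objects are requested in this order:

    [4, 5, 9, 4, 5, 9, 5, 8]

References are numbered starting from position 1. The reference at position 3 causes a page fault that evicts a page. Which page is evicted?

pos 1: 4: miss, frames {4}
pos 2: 5: miss, frames {4,5}
pos 3: 9: miss, evict 4, frames {5,9}
At position 3, page 4 is evicted.

4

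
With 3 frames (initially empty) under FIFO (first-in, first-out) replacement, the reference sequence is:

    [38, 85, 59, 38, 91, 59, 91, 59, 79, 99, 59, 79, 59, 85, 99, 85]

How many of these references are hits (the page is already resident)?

8

38 → fault, frames (38)
85 → fault, frames (38 85)
59 → fault, frames (38 85 59)
38 → hit
91 → fault, evict 38, frames (85 59 91)
59 → hit
91 → hit
59 → hit
79 → fault, evict 85, frames (59 91 79)
99 → fault, evict 59, frames (91 79 99)
59 → fault, evict 91, frames (79 99 59)
79 → hit
59 → hit
85 → fault, evict 79, frames (99 59 85)
99 → hit
85 → hit
Hits: 8.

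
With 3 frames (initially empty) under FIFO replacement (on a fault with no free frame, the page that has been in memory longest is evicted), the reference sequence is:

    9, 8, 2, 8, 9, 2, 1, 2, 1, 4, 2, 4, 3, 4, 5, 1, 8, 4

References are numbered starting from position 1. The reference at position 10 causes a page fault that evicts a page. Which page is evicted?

8

pos 1: 9: fault, frames [9]
pos 2: 8: fault, frames [9, 8]
pos 3: 2: fault, frames [9, 8, 2]
pos 4: 8: hit
pos 5: 9: hit
pos 6: 2: hit
pos 7: 1: fault, evict 9, frames [8, 2, 1]
pos 8: 2: hit
pos 9: 1: hit
pos 10: 4: fault, evict 8, frames [2, 1, 4]
At position 10, page 8 is evicted.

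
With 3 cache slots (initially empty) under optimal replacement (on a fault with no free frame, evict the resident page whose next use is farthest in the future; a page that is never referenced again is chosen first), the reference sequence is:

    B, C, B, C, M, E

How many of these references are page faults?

4

B: miss, frames {B}
C: miss, frames {B,C}
B: hit
C: hit
M: miss, frames {B,C,M}
E: miss, evict M, frames {B,C,E}
Page faults: 4.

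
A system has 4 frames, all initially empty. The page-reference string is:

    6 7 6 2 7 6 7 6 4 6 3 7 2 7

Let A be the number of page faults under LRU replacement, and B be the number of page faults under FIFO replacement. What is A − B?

1

Under LRU: F F . F . . . . F . F . F . → 6 faults.
Under FIFO: F F . F . . . . F . F . . . → 5 faults.
A − B = 6 − 5 = 1.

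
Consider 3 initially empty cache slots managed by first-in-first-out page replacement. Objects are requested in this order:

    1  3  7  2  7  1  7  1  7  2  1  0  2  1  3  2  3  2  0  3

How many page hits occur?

12

1 → fault, frames {1}
3 → fault, frames {1,3}
7 → fault, frames {1,3,7}
2 → fault, evict 1, frames {3,7,2}
7 → hit
1 → fault, evict 3, frames {7,2,1}
7 → hit
1 → hit
7 → hit
2 → hit
1 → hit
0 → fault, evict 7, frames {2,1,0}
2 → hit
1 → hit
3 → fault, evict 2, frames {1,0,3}
2 → fault, evict 1, frames {0,3,2}
3 → hit
2 → hit
0 → hit
3 → hit
Hits: 12.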